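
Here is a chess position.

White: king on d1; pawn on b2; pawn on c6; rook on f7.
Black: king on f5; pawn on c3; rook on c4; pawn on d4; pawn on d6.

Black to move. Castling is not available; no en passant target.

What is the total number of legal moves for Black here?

Black to move; king on f5.
In check: yes, from the white rook on f7.
Legal moves: Kg6, Ke6, Kg5, Ke5, Kg4, Ke4.
Count: 6.

6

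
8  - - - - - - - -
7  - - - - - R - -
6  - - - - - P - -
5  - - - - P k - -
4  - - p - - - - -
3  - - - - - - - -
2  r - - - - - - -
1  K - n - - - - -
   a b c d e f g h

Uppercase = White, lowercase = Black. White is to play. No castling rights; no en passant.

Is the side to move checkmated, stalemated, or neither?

White to move; white king on a1.
In check: yes, from the black rook on a2.
King squares — b1: available; a2: attacked by Nc1; b2: attacked by Ra2.
Legal moves for White: Kb1.
White is in check but has 1 legal move → neither.

neither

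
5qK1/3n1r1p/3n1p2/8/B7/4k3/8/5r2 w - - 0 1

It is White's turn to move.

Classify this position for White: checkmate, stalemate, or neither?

White to move; white king on g8.
In check: yes, from the black queen on f8.
King squares — f7: attacked by Nd6; g7: attacked by Rf7; h7: attacked by Rf7; f8: attacked by Nd7; h8: attacked by Qf8.
Legal moves for White: none.
In check with no legal moves → checkmate.

checkmate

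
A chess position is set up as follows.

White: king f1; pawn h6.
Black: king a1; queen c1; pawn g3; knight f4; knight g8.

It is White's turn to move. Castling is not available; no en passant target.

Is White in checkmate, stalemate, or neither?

White to move; white king on f1.
In check: yes, from the black queen on c1.
King squares — e1: attacked by Qc1; g1: attacked by Qc1; e2: attacked by Nf4; f2: attacked by Pg3; g2: attacked by Nf4.
Legal moves for White: none.
In check with no legal moves → checkmate.

checkmate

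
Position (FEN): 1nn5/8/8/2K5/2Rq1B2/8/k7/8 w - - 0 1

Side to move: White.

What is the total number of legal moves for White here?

4

White to move; king on c5.
In check: yes, from the black queen on d4.
Legal moves: Kb5, Kxd4, Kb4, Rxd4.
Count: 4.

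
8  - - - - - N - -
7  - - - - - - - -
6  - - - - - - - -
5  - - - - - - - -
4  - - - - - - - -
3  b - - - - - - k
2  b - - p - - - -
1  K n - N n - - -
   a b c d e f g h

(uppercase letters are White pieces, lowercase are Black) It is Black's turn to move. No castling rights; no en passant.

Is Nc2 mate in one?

After Nc2: white king on a1; in check: yes, from the black knight on c2.
White has 1 legal reply: Kxa2.
In check but a legal move exists → not checkmate.

no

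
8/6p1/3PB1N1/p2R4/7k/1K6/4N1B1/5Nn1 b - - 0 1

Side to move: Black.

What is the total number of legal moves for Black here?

0

Black to move; king on h4.
In check: yes, from the white knight on g6.
Legal moves: none.
Count: 0.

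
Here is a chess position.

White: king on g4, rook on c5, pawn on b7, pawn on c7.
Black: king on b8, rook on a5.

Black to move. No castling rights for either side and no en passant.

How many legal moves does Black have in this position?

2

Black to move; king on b8.
In check: yes, from the white pawn on c7.
Legal moves: Kxb7, Ka7.
Count: 2.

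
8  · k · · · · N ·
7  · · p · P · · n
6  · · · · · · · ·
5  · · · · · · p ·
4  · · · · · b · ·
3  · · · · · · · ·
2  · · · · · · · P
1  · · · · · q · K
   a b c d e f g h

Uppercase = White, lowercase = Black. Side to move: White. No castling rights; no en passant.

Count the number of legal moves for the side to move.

0

White to move; king on h1.
In check: yes, from the black queen on f1.
Legal moves: none.
Count: 0.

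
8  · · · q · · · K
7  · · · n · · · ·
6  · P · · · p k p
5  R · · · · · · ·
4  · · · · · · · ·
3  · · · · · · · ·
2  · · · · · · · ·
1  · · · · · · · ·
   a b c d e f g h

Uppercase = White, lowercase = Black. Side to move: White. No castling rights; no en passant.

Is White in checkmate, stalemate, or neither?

checkmate

White to move; white king on h8.
In check: yes, from the black queen on d8.
King squares — g7: attacked by Kg6; h7: attacked by Kg6; g8: attacked by Qd8.
Legal moves for White: none.
In check with no legal moves → checkmate.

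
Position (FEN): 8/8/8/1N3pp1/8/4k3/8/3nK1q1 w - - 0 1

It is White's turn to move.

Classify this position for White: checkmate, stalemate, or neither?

checkmate

White to move; white king on e1.
In check: yes, from the black queen on g1.
King squares — d1: attacked by Qg1; f1: attacked by Qg1; d2: attacked by Ke3; e2: attacked by Ke3; f2: attacked by Nd1.
Legal moves for White: none.
In check with no legal moves → checkmate.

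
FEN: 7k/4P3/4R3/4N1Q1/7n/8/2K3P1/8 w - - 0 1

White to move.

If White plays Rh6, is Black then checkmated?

yes

After Rh6: black king on h8; in check: yes, from the white rook on h6.
King squares — g7: attacked by Qg5; h7: attacked by Rh6; g8: attacked by Qg5.
Black has no legal moves → checkmate.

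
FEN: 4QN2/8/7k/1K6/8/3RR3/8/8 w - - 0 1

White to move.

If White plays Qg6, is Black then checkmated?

After Qg6: black king on h6; in check: yes, from the white queen on g6.
King squares — g5: attacked by Qg6; h5: attacked by Qg6; g6: attacked by Nf8; g7: attacked by Qg6; h7: attacked by Qg6.
Black has no legal moves → checkmate.

yes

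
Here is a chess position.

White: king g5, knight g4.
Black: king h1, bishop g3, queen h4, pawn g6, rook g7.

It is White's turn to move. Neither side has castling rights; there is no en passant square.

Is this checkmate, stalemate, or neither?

checkmate

White to move; white king on g5.
In check: yes, from the black queen on h4.
King squares — f4: attacked by Bg3; g4: own knight; h4: attacked by Bg3; f5: attacked by Pg6; h5: attacked by Qh4; f6: attacked by Qh4; g6: attacked by Rg7; h6: attacked by Qh4.
Legal moves for White: none.
In check with no legal moves → checkmate.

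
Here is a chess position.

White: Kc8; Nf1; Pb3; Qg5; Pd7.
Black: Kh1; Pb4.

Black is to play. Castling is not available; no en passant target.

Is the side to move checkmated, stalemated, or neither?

stalemate

Black to move; black king on h1.
In check: no.
King squares — g1: attacked by Qg5; g2: attacked by Qg5; h2: attacked by Nf1.
Legal moves for Black: none.
Not in check and no legal moves → stalemate.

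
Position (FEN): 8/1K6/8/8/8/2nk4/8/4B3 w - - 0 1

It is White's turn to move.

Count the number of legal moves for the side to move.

White to move; king on b7.
In check: no.
Legal moves: Kc8, Kb8, Ka8, Kc7, Ka7, Kc6, Kb6, Ka6, Bh4, Bg3, Bxc3, Bf2, Bd2.
Count: 13.

13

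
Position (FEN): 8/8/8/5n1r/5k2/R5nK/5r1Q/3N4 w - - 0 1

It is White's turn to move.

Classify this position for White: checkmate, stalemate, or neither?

checkmate

White to move; white king on h3.
In check: yes, from the black rook on h5.
King squares — g2: attacked by Rf2; h2: own queen; g3: attacked by Kf4; g4: attacked by Kf4; h4: attacked by Nf5.
Legal moves for White: none.
In check with no legal moves → checkmate.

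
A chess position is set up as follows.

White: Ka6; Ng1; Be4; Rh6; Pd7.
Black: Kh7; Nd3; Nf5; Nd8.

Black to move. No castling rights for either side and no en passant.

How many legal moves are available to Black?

3

Black to move; king on h7.
In check: yes, from the white rook on h6.
Legal moves: Kg8, Kg7, Kxh6.
Count: 3.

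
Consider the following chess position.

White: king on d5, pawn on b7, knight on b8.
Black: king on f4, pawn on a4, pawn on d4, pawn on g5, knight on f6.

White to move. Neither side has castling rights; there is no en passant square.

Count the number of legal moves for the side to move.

White to move; king on d5.
In check: yes, from the black knight on f6.
Legal moves: Ke6, Kd6, Kc6, Kc5, Kxd4, Kc4.
Count: 6.

6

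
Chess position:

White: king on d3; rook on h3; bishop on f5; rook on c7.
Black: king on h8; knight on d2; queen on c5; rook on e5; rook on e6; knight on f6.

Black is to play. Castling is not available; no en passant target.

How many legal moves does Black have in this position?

3

Black to move; king on h8.
In check: yes, from the white rook on h3.
Legal moves: Kg8, Nh7, Nh5.
Count: 3.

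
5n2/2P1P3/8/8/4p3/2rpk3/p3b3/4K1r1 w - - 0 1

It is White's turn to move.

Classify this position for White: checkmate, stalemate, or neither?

checkmate

White to move; white king on e1.
In check: yes, from the black rook on g1.
King squares — d1: attacked by Rg1; f1: attacked by Rg1; d2: attacked by Ke3; e2: attacked by Pd3; f2: attacked by Ke3.
Legal moves for White: none.
In check with no legal moves → checkmate.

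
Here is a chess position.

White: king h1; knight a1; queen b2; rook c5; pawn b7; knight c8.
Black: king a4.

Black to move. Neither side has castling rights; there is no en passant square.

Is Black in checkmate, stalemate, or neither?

stalemate

Black to move; black king on a4.
In check: no.
King squares — a3: attacked by Qb2; b3: attacked by Na1; b4: attacked by Qb2; a5: attacked by Rc5; b5: attacked by Qb2.
Legal moves for Black: none.
Not in check and no legal moves → stalemate.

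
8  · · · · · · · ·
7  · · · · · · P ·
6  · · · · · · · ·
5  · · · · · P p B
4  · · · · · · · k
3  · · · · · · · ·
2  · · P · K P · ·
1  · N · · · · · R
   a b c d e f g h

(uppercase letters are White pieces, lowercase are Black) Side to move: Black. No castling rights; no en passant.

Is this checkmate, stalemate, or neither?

Black to move; black king on h4.
In check: yes, from the white rook on h1.
King squares — g3: attacked by Pf2; h3: attacked by Rh1; g4: attacked by Bh5; g5: own pawn; h5: attacked by Rh1.
Legal moves for Black: none.
In check with no legal moves → checkmate.

checkmate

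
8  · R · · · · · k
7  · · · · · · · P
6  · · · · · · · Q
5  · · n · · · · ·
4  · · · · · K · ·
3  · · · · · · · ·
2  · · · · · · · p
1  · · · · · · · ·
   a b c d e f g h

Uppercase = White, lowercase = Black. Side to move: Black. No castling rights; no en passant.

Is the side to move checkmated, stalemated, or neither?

Black to move; black king on h8.
In check: yes, from the white rook on b8.
King squares — g7: attacked by Qh6; h7: attacked by Qh6; g8: attacked by Ph7.
Legal moves for Black: none.
In check with no legal moves → checkmate.

checkmate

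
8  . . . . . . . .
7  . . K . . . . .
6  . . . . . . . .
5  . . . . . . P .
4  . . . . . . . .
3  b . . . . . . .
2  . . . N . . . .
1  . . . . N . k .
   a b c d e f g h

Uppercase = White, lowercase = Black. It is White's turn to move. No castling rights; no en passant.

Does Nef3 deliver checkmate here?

After Nef3: black king on g1; in check: yes, from the white knight on f3.
Black has 3 legal replies: Kg2, Kf2, Kh1.
In check but a legal move exists → not checkmate.

no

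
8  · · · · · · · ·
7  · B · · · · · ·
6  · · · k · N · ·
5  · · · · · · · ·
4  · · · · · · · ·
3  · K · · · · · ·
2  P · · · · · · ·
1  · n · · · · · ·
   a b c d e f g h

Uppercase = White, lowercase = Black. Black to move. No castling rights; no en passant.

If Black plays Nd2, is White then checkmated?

After Nd2: white king on b3; in check: yes, from the black knight on d2.
White has 6 legal replies: Kb4, Ka4, Kc3, Ka3, Kc2, Kb2.
In check but a legal move exists → not checkmate.

no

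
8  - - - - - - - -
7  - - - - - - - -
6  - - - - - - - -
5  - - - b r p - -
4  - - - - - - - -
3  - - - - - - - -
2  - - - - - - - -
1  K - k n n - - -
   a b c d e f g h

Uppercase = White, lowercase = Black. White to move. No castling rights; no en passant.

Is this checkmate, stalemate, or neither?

White to move; white king on a1.
In check: no.
King squares — b1: attacked by Kc1; a2: attacked by Bd5; b2: attacked by Kc1.
Legal moves for White: none.
Not in check and no legal moves → stalemate.

stalemate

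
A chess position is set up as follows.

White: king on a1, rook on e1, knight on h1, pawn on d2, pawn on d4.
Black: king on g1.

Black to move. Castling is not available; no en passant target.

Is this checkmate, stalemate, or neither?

neither

Black to move; black king on g1.
In check: yes, from the white rook on e1.
Legal moves for Black: Kh2, Kg2.
Black is in check but has 2 legal moves → neither.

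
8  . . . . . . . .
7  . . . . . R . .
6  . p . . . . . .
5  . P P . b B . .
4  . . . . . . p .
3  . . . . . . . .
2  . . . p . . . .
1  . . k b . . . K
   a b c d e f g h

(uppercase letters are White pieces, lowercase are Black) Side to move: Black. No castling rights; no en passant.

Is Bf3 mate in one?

After Bf3: white king on h1; in check: yes, from the black bishop on f3.
White has 1 legal reply: Kg1.
In check but a legal move exists → not checkmate.

no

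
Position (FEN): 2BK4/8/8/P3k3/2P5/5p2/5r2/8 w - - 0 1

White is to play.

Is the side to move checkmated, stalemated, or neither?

White to move; white king on d8.
In check: no.
Legal moves for White: Ke8, Ke7, Kd7, Kc7, Bd7, Bb7, Be6, Ba6, Bf5, Bg4, Bh3, a6, c5.
White has 13 legal moves and is not in check → neither.

neither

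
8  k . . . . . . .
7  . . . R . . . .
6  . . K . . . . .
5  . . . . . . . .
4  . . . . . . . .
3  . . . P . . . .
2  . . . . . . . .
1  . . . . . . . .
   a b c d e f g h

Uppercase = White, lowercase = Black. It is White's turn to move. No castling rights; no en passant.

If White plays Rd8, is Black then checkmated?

After Rd8: black king on a8; in check: yes, from the white rook on d8.
Black has 1 legal reply: Ka7.
In check but a legal move exists → not checkmate.

no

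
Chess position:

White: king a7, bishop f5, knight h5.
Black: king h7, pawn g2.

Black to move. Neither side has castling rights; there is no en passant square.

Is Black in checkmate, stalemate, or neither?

neither

Black to move; black king on h7.
In check: yes, from the white bishop on f5.
Legal moves for Black: Kh8, Kg8, Kh6.
Black is in check but has 3 legal moves → neither.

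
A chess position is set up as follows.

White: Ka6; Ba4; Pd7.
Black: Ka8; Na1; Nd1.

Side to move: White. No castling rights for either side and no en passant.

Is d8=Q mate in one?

yes

After d8=Q: black king on a8; in check: yes, from the white queen on d8.
King squares — a7: attacked by Ka6; b7: attacked by Ka6; b8: attacked by Qd8.
Black has no legal moves → checkmate.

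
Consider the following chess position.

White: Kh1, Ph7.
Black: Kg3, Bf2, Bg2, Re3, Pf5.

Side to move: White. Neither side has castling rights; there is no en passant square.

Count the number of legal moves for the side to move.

White to move; king on h1.
In check: yes, from the black bishop on g2.
Legal moves: none.
Count: 0.

0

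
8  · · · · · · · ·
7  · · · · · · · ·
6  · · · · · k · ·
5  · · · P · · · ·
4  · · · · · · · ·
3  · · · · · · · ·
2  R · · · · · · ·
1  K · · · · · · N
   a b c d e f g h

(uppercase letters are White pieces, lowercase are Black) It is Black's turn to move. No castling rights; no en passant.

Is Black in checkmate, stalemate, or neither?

Black to move; black king on f6.
In check: no.
Legal moves for Black: Kg7, Kf7, Ke7, Kg6, Kg5, Kf5, Ke5.
Black has 7 legal moves and is not in check → neither.

neither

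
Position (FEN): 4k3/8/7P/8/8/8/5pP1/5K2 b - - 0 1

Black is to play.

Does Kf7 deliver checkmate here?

no

After Kf7: white king on f1; in check: no.
White is not in check, so this cannot be checkmate.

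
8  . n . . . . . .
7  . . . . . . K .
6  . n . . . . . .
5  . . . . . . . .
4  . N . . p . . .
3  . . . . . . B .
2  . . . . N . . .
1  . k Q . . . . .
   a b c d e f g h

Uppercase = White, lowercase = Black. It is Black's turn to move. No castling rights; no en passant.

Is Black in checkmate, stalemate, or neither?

checkmate

Black to move; black king on b1.
In check: yes, from the white queen on c1.
King squares — a1: attacked by Qc1; c1: attacked by Ne2; a2: attacked by Nb4; b2: attacked by Qc1; c2: attacked by Qc1.
Legal moves for Black: none.
In check with no legal moves → checkmate.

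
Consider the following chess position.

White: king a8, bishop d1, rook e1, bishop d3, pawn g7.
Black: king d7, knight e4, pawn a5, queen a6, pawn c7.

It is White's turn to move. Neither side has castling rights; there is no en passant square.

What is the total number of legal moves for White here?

2

White to move; king on a8.
In check: yes, from the black queen on a6.
Legal moves: Kb8, Bxa6.
Count: 2.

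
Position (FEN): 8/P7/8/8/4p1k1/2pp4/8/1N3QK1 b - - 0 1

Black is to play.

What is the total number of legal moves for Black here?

7

Black to move; king on g4.
In check: no.
Legal moves: Kh5, Kg5, Kh4, Kg3, e3, d2, c2.
Count: 7.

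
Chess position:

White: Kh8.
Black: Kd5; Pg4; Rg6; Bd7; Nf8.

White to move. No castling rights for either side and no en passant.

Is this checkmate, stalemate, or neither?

stalemate

White to move; white king on h8.
In check: no.
King squares — g7: attacked by Rg6; h7: attacked by Nf8; g8: attacked by Rg6.
Legal moves for White: none.
Not in check and no legal moves → stalemate.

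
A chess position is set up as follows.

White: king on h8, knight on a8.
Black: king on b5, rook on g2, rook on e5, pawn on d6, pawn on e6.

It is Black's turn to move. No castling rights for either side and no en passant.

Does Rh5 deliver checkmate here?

After Rh5: white king on h8; in check: yes, from the black rook on h5.
King squares — g7: attacked by Rg2; h7: attacked by Rh5; g8: attacked by Rg2.
White has no legal moves → checkmate.

yes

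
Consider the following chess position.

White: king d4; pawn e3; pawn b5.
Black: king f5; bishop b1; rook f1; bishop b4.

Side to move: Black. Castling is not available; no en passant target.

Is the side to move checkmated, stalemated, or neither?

Black to move; black king on f5.
In check: no.
Legal moves for Black include: Kg6, Kf6, Ke6, Kg5, Kg4, Bf8, Be7, Bd6, Bc5+, Ba5, Bc3+, Ba3, Bd2, Be1, Rf4+, Rf3, Rf2, Rh1, ... (list truncated; more exist).
Black has legal moves and is not in check → neither.

neither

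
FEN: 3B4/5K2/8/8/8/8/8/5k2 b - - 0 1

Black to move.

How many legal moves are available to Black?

5

Black to move; king on f1.
In check: no.
Legal moves: Kg2, Kf2, Ke2, Kg1, Ke1.
Count: 5.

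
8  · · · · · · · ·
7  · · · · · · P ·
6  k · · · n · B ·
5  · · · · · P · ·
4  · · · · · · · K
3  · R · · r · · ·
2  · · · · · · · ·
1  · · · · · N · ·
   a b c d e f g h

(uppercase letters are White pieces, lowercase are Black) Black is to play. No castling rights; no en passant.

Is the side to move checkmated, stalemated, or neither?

neither

Black to move; black king on a6.
In check: no.
Legal moves for Black include: Nf8, Nd8, Nxg7, Nc7, Ng5, Nc5, Nf4, Nd4, Ka7, Ka5, Re5, Re4+, Rh3+, Rg3, Rf3, Rd3, Rc3, Rxb3, ... (list truncated; more exist).
Black has legal moves and is not in check → neither.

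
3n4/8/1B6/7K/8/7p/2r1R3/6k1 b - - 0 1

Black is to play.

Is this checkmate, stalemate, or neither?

neither

Black to move; black king on g1.
In check: yes, from the white bishop on b6.
King squares — f1: available; h1: available; f2: attacked by Re2; g2: attacked by Re2; h2: attacked by Re2.
Legal moves for Black: Kh1, Kf1, Rc5+.
Black is in check but has 3 legal moves → neither.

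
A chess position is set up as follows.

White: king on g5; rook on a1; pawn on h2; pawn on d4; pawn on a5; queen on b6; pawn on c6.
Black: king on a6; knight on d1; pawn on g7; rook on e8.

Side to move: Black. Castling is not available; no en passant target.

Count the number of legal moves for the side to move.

0

Black to move; king on a6.
In check: yes, from the white queen on b6.
Legal moves: none.
Count: 0.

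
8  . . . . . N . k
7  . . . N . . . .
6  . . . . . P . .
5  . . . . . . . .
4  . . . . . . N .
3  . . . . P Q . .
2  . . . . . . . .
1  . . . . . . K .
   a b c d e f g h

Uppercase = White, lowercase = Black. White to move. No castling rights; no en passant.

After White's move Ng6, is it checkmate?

no

After Ng6: black king on h8; in check: yes, from the white knight on g6.
Black has 2 legal replies: Kg8, Kh7.
In check but a legal move exists → not checkmate.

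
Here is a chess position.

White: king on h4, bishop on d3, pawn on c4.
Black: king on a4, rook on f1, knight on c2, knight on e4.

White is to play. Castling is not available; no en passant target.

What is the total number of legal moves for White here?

8

White to move; king on h4.
In check: no.
Legal moves: Kh5, Kg4, Kh3, Bxe4, Be2, Bxc2+, Bxf1, c5.
Count: 8.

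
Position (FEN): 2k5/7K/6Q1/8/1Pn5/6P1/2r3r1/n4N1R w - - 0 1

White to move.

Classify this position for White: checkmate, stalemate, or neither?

White to move; white king on h7.
In check: no.
Legal moves for White include: Kh8, Kg8, Kg7, Kh6, Qg8+, Qe8+, Qg7, Qf7, Qh6, Qf6, Qe6+, Qd6, Qc6+, Qb6, Qa6+, Qh5, Qg5, Qf5+, ... (list truncated; more exist).
White has legal moves and is not in check → neither.

neither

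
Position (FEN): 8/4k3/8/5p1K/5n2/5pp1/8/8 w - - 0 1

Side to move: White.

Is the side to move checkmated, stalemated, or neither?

neither

White to move; white king on h5.
In check: yes, from the black knight on f4.
King squares — g4: attacked by Pf5; h4: available; g5: available; g6: attacked by Nf4; h6: available.
Legal moves for White: Kh6, Kg5, Kh4.
White is in check but has 3 legal moves → neither.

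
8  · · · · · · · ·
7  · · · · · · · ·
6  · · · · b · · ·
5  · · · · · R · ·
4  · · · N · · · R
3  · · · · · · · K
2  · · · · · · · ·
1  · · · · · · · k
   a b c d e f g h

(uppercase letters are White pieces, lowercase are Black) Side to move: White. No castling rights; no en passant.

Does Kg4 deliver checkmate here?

After Kg4: black king on h1; in check: yes, from the white rook on h4.
Black has 2 legal replies: Kg2, Kg1.
In check but a legal move exists → not checkmate.

no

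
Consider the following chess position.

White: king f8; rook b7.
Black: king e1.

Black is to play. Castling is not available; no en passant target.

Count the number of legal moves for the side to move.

Black to move; king on e1.
In check: no.
Legal moves: Kf2, Ke2, Kd2, Kf1, Kd1.
Count: 5.

5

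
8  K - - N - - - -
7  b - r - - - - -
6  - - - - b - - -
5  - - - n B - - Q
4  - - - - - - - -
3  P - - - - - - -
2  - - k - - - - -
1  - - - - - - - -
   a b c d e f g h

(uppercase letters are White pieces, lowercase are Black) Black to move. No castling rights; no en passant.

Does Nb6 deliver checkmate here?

yes

After Nb6: white king on a8; in check: yes, from the black knight on b6.
King squares — a7: attacked by Rc7; b7: attacked by Rc7; b8: attacked by Ba7.
White has no legal moves → checkmate.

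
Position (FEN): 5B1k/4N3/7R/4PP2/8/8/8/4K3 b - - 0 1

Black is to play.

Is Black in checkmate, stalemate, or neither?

Black to move; black king on h8.
In check: yes, from the white rook on h6.
King squares — g7: attacked by Bf8; h7: attacked by Rh6; g8: attacked by Ne7.
Legal moves for Black: none.
In check with no legal moves → checkmate.

checkmate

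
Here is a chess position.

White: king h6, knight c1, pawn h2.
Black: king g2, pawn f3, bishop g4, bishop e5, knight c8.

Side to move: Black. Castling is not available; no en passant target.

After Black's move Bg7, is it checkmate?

no

After Bg7: white king on h6; in check: yes, from the black bishop on g7.
White has 4 legal replies: Kh7, Kxg7, Kg6, Kg5.
In check but a legal move exists → not checkmate.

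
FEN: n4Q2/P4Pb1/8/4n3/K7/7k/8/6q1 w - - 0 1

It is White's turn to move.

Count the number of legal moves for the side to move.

18

White to move; king on a4.
In check: no.
Legal moves: Qh8+, Qg8, Qe8, Qd8, Qc8+, Qb8, Qxa8, Qxg7, Qe7, Qd6, Qc5, Qb4, Qa3+, Kb5, Ka5, Kb4, Kb3, Ka3.
Count: 18.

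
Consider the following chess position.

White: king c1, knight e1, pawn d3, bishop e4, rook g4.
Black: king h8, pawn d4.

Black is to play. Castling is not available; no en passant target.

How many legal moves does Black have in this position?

0

Black to move; king on h8.
In check: no.
Legal moves: none.
Count: 0.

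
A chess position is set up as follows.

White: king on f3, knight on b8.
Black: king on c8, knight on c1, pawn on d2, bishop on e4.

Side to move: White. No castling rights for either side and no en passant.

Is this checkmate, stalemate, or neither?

neither

White to move; white king on f3.
In check: yes, from the black bishop on e4.
Legal moves for White: Kg4, Kf4, Kxe4, Kg3, Ke3, Kf2.
White is in check but has 6 legal moves → neither.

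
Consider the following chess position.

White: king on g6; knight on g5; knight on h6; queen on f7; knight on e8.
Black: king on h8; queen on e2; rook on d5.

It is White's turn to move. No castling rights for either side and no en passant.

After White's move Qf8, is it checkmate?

yes

After Qf8: black king on h8; in check: yes, from the white queen on f8.
King squares — g7: attacked by Kg6; h7: attacked by Ng5; g8: attacked by Nh6.
Black has no legal moves → checkmate.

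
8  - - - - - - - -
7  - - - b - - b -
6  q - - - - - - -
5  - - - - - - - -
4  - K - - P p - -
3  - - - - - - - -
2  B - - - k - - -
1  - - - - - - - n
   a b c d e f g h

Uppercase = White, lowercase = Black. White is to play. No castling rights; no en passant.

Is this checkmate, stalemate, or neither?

White to move; white king on b4.
In check: no.
Legal moves for White: Kc5, Kb3, Bg8, Bf7, Be6, Bd5, Bc4+, Bb3, Bb1, e5.
White has 10 legal moves and is not in check → neither.

neither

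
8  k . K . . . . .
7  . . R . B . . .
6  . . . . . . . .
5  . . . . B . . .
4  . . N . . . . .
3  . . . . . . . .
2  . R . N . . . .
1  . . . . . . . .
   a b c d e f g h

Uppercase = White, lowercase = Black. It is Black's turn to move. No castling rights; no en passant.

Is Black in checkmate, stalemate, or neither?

stalemate

Black to move; black king on a8.
In check: no.
King squares — a7: attacked by Rc7; b7: attacked by Rb2; b8: attacked by Rb2.
Legal moves for Black: none.
Not in check and no legal moves → stalemate.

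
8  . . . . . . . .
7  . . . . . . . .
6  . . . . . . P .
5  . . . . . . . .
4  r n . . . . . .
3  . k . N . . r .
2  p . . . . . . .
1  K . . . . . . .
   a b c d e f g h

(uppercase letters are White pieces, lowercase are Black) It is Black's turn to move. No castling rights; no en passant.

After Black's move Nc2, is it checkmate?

yes

After Nc2: white king on a1; in check: yes, from the black knight on c2.
King squares — b1: attacked by Pa2; a2: attacked by Kb3; b2: attacked by Kb3.
White has no legal moves → checkmate.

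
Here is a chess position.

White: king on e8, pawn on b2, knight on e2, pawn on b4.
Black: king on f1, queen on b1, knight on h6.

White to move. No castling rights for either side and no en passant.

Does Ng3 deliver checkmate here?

no

After Ng3: black king on f1; in check: yes, from the white knight on g3.
Black has 4 legal replies: Kg2, Kf2, Kg1, Ke1.
In check but a legal move exists → not checkmate.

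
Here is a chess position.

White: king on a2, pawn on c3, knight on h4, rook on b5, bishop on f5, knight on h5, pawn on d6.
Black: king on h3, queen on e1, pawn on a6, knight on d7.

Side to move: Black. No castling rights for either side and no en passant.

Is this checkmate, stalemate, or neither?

neither

Black to move; black king on h3.
In check: yes, from the white bishop on f5.
Legal moves for Black: Kxh4, Kh2.
Black is in check but has 2 legal moves → neither.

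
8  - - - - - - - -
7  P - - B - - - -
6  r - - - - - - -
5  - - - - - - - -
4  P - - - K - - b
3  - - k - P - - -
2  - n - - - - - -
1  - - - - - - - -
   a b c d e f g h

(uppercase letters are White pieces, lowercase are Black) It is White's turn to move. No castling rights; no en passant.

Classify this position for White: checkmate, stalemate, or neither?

White to move; white king on e4.
In check: no.
Legal moves for White: Be8, Bc8, Be6, Bc6, Bf5, Bb5, Bg4, Bh3, Kf5, Ke5, Kd5, Kf4, Kf3, a8=Q, a8=R, a8=B, a8=N, a5.
White has 18 legal moves and is not in check → neither.

neither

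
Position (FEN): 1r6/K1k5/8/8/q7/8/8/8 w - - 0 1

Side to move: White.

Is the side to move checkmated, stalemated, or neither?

checkmate

White to move; white king on a7.
In check: yes, from the black queen on a4.
King squares — a6: attacked by Qa4; b6: attacked by Kc7; b7: attacked by Kc7; a8: attacked by Qa4; b8: attacked by Kc7.
Legal moves for White: none.
In check with no legal moves → checkmate.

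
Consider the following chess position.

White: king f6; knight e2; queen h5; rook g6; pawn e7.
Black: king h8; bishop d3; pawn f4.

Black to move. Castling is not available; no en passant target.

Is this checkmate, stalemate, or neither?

Black to move; black king on h8.
In check: yes, from the white queen on h5.
King squares — g7: attacked by Kf6; h7: attacked by Qh5; g8: attacked by Rg6.
Legal moves for Black: none.
In check with no legal moves → checkmate.

checkmate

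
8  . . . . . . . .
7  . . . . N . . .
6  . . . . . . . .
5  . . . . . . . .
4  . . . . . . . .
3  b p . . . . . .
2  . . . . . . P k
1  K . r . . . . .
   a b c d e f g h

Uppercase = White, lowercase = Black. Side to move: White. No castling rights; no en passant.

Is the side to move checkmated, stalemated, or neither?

White to move; white king on a1.
In check: yes, from the black rook on c1.
King squares — b1: attacked by Rc1; a2: attacked by Pb3; b2: attacked by Ba3.
Legal moves for White: none.
In check with no legal moves → checkmate.

checkmate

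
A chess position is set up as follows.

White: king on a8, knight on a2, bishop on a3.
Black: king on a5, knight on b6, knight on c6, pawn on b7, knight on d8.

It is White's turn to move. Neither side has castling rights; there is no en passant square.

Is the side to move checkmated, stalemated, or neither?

checkmate

White to move; white king on a8.
In check: yes, from the black knight on b6.
King squares — a7: attacked by Nc6; b7: attacked by Nd8; b8: attacked by Nc6.
Legal moves for White: none.
In check with no legal moves → checkmate.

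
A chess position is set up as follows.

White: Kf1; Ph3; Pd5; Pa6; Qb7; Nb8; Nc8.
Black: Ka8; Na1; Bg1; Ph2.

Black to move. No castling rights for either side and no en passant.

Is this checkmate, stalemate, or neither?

checkmate

Black to move; black king on a8.
In check: yes, from the white queen on b7.
King squares — a7: attacked by Qb7; b7: attacked by Pa6; b8: attacked by Qb7.
Legal moves for Black: none.
In check with no legal moves → checkmate.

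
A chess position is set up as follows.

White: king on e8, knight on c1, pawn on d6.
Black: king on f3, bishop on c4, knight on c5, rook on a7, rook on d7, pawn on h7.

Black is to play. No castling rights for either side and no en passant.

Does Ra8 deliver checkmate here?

yes

After Ra8: white king on e8; in check: yes, from the black rook on a8.
King squares — d7: attacked by Nc5; e7: attacked by Rd7; f7: attacked by Bc4; d8: attacked by Rd7; f8: attacked by Ra8.
White has no legal moves → checkmate.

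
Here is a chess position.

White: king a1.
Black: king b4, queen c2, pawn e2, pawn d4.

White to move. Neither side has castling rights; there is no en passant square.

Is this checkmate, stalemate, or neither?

stalemate

White to move; white king on a1.
In check: no.
King squares — b1: attacked by Qc2; a2: attacked by Qc2; b2: attacked by Qc2.
Legal moves for White: none.
Not in check and no legal moves → stalemate.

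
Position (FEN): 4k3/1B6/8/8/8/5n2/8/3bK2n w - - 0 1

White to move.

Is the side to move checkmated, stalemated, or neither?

neither

White to move; white king on e1.
In check: yes, from the black knight on f3.
King squares — d1: available; f1: available; d2: attacked by Nf3; e2: attacked by Bd1; f2: attacked by Nh1.
Legal moves for White: Kf1, Kxd1, Bxf3.
White is in check but has 3 legal moves → neither.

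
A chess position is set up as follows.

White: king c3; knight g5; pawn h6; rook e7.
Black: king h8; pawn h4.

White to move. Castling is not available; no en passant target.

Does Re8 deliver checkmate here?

yes

After Re8: black king on h8; in check: yes, from the white rook on e8.
King squares — g7: attacked by Ph6; h7: attacked by Ng5; g8: attacked by Re8.
Black has no legal moves → checkmate.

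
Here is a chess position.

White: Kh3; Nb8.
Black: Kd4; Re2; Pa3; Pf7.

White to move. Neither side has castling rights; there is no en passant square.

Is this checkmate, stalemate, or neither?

White to move; white king on h3.
In check: no.
Legal moves for White: Nd7, Nc6+, Na6, Kh4, Kg4, Kg3.
White has 6 legal moves and is not in check → neither.

neither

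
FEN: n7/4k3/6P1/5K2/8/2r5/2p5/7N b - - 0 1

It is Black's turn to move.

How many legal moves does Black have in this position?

Black to move; king on e7.
In check: no.
Legal moves: Nc7, Nb6, Kf8, Ke8, Kd8, Kd7, Kd6, Rc8, Rc7, Rc6, Rc5+, Rc4, Rh3, Rg3, Rf3+, Re3, Rd3, Rb3, Ra3, c1=Q, c1=R, c1=B, c1=N.
Count: 23.

23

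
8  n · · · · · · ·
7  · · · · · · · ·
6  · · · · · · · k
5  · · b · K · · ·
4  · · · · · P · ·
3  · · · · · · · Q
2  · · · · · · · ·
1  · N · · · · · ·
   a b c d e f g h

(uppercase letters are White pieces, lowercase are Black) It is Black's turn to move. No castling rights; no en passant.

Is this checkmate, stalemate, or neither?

neither

Black to move; black king on h6.
In check: yes, from the white queen on h3.
King squares — g5: attacked by Pf4; h5: attacked by Qh3; g6: available; g7: available; h7: attacked by Qh3.
Legal moves for Black: Kg7, Kg6.
Black is in check but has 2 legal moves → neither.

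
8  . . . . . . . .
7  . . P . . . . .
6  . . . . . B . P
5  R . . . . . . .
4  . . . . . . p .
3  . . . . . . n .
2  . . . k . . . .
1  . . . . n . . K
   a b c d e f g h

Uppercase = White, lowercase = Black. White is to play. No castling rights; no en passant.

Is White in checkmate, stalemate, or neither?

White to move; white king on h1.
In check: yes, from the black knight on g3.
Legal moves for White: Kh2, Kg1.
White is in check but has 2 legal moves → neither.

neither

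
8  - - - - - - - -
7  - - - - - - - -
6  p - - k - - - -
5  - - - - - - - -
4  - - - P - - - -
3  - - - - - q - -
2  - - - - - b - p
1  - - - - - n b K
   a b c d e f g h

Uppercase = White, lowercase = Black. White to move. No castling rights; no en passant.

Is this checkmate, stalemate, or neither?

White to move; white king on h1.
In check: yes, from the black queen on f3.
King squares — g1: attacked by Bf2; g2: attacked by Qf3; h2: attacked by Nf1.
Legal moves for White: none.
In check with no legal moves → checkmate.

checkmate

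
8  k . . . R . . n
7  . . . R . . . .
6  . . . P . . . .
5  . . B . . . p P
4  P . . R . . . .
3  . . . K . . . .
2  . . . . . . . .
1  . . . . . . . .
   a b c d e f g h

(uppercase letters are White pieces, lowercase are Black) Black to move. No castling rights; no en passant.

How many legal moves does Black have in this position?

0

Black to move; king on a8.
In check: yes, from the white rook on e8.
Legal moves: none.
Count: 0.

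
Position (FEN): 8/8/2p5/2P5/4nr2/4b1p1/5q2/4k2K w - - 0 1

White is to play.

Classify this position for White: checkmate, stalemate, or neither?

stalemate

White to move; white king on h1.
In check: no.
King squares — g1: attacked by Qf2; g2: attacked by Qf2; h2: attacked by Qf2.
Legal moves for White: none.
Not in check and no legal moves → stalemate.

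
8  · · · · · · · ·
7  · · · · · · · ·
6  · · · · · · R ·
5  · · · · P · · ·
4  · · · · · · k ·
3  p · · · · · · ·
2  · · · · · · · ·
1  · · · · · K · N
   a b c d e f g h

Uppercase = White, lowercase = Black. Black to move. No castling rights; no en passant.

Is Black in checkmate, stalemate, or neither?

neither

Black to move; black king on g4.
In check: yes, from the white rook on g6.
Legal moves for Black: Kh5, Kf5, Kh4, Kf4, Kh3, Kf3.
Black is in check but has 6 legal moves → neither.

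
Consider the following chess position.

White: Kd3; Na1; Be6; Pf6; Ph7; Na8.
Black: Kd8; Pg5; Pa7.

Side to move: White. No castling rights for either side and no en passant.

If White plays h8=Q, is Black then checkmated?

yes

After h8=Q: black king on d8; in check: yes, from the white queen on h8.
King squares — c7: attacked by Na8; d7: attacked by Be6; e7: attacked by Pf6; c8: attacked by Be6; e8: attacked by Qh8.
Black has no legal moves → checkmate.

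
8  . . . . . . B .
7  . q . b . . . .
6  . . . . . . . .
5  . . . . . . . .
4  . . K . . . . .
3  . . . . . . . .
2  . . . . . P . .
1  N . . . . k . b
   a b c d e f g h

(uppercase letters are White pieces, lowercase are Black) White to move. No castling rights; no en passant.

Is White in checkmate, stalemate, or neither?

neither

White to move; white king on c4.
In check: no.
Legal moves for White: Bh7, Bf7, Be6, Bd5, Kc5, Kd4, Kd3, Kc3, Nb3, Nc2, f3, f4.
White has 12 legal moves and is not in check → neither.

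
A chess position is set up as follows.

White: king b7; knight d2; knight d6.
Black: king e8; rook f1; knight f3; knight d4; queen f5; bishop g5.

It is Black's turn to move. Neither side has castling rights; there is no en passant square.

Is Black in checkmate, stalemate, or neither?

neither

Black to move; black king on e8.
In check: yes, from the white knight on d6.
King squares — d7: available; e7: available; f7: attacked by Nd6; d8: available; f8: available.
Legal moves for Black: Kf8, Kd8, Ke7, Kd7.
Black is in check but has 4 legal moves → neither.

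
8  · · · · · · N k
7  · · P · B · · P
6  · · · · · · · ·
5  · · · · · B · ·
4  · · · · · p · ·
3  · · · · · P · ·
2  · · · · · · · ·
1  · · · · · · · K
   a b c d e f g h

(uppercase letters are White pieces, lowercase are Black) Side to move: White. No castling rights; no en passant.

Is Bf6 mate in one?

After Bf6: black king on h8; in check: yes, from the white bishop on f6.
King squares — g7: attacked by Bf6; h7: attacked by Bf5; g8: attacked by Ph7.
Black has no legal moves → checkmate.

yes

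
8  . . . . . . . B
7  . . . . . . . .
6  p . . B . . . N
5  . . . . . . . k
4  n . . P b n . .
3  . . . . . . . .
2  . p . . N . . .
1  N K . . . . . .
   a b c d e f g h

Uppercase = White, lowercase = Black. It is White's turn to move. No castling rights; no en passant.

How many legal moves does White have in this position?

White to move; king on b1.
In check: yes, from the black bishop on e4.
Legal moves: Ka2, Nc2.
Count: 2.

2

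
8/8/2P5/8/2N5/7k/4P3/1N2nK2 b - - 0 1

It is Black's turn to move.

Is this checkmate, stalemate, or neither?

Black to move; black king on h3.
In check: no.
Legal moves for Black: Kh4, Kg4, Kg3, Kh2, Nf3, Nd3, Ng2, Nc2.
Black has 8 legal moves and is not in check → neither.

neither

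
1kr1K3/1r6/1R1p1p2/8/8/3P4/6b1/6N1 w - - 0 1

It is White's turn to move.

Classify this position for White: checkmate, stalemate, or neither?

checkmate

White to move; white king on e8.
In check: yes, from the black rook on c8.
King squares — d7: attacked by Rb7; e7: attacked by Rb7; f7: attacked by Rb7; d8: attacked by Rc8; f8: attacked by Rc8.
Legal moves for White: none.
In check with no legal moves → checkmate.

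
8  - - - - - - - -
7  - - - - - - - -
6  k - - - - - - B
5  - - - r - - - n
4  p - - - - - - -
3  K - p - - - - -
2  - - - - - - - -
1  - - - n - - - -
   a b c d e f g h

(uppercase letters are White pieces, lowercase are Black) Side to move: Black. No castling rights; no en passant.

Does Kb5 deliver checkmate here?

no

After Kb5: white king on a3; in check: no.
White is not in check, so this cannot be checkmate.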